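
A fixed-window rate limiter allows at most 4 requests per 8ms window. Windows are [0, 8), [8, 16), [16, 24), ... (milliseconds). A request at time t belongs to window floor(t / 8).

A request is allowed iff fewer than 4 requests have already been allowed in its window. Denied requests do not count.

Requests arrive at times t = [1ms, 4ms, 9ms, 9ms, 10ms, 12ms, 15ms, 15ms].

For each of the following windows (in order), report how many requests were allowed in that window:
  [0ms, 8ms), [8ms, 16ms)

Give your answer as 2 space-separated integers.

Answer: 2 4

Derivation:
Processing requests:
  req#1 t=1ms (window 0): ALLOW
  req#2 t=4ms (window 0): ALLOW
  req#3 t=9ms (window 1): ALLOW
  req#4 t=9ms (window 1): ALLOW
  req#5 t=10ms (window 1): ALLOW
  req#6 t=12ms (window 1): ALLOW
  req#7 t=15ms (window 1): DENY
  req#8 t=15ms (window 1): DENY

Allowed counts by window: 2 4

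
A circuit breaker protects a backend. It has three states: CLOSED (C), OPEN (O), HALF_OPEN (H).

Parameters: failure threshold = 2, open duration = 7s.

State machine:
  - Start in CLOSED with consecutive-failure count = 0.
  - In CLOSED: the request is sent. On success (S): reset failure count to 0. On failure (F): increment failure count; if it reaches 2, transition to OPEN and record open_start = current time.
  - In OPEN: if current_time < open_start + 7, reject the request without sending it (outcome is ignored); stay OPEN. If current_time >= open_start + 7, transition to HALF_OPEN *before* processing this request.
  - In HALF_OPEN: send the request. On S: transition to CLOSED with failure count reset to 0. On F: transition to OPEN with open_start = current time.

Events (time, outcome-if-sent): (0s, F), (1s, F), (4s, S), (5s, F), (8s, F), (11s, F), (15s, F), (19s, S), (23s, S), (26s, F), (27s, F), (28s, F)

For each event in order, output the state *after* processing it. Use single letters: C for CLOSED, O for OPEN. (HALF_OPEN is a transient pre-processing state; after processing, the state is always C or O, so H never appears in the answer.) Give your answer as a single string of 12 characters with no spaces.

State after each event:
  event#1 t=0s outcome=F: state=CLOSED
  event#2 t=1s outcome=F: state=OPEN
  event#3 t=4s outcome=S: state=OPEN
  event#4 t=5s outcome=F: state=OPEN
  event#5 t=8s outcome=F: state=OPEN
  event#6 t=11s outcome=F: state=OPEN
  event#7 t=15s outcome=F: state=OPEN
  event#8 t=19s outcome=S: state=OPEN
  event#9 t=23s outcome=S: state=CLOSED
  event#10 t=26s outcome=F: state=CLOSED
  event#11 t=27s outcome=F: state=OPEN
  event#12 t=28s outcome=F: state=OPEN

Answer: COOOOOOOCCOO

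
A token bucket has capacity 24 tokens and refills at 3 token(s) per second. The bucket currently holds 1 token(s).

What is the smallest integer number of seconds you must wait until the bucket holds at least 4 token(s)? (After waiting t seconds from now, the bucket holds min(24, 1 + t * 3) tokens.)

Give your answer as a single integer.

Need 1 + t * 3 >= 4, so t >= 3/3.
Smallest integer t = ceil(3/3) = 1.

Answer: 1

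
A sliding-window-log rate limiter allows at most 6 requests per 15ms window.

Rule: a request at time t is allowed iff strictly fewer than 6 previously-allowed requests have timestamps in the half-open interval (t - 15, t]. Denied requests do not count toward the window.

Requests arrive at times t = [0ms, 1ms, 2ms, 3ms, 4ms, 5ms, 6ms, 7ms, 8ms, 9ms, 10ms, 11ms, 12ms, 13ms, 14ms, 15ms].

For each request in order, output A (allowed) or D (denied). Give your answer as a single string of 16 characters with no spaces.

Tracking allowed requests in the window:
  req#1 t=0ms: ALLOW
  req#2 t=1ms: ALLOW
  req#3 t=2ms: ALLOW
  req#4 t=3ms: ALLOW
  req#5 t=4ms: ALLOW
  req#6 t=5ms: ALLOW
  req#7 t=6ms: DENY
  req#8 t=7ms: DENY
  req#9 t=8ms: DENY
  req#10 t=9ms: DENY
  req#11 t=10ms: DENY
  req#12 t=11ms: DENY
  req#13 t=12ms: DENY
  req#14 t=13ms: DENY
  req#15 t=14ms: DENY
  req#16 t=15ms: ALLOW

Answer: AAAAAADDDDDDDDDA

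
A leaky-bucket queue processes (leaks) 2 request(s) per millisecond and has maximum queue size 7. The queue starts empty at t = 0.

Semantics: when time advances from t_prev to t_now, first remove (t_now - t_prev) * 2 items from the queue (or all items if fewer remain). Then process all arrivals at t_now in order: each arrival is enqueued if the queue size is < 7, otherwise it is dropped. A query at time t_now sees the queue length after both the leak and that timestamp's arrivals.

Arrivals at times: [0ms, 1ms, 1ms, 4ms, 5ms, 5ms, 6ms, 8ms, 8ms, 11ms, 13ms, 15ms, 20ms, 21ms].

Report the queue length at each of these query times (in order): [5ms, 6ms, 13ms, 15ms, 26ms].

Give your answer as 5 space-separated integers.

Answer: 2 1 1 1 0

Derivation:
Queue lengths at query times:
  query t=5ms: backlog = 2
  query t=6ms: backlog = 1
  query t=13ms: backlog = 1
  query t=15ms: backlog = 1
  query t=26ms: backlog = 0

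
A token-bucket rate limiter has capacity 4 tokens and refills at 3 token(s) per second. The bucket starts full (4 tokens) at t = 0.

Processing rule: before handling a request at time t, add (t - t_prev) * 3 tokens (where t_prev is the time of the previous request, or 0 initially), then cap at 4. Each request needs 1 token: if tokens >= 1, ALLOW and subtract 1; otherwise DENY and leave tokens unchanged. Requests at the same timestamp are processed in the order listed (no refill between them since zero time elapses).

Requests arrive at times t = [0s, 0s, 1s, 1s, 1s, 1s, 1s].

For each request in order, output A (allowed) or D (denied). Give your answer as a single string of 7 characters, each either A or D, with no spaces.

Simulating step by step:
  req#1 t=0s: ALLOW
  req#2 t=0s: ALLOW
  req#3 t=1s: ALLOW
  req#4 t=1s: ALLOW
  req#5 t=1s: ALLOW
  req#6 t=1s: ALLOW
  req#7 t=1s: DENY

Answer: AAAAAAD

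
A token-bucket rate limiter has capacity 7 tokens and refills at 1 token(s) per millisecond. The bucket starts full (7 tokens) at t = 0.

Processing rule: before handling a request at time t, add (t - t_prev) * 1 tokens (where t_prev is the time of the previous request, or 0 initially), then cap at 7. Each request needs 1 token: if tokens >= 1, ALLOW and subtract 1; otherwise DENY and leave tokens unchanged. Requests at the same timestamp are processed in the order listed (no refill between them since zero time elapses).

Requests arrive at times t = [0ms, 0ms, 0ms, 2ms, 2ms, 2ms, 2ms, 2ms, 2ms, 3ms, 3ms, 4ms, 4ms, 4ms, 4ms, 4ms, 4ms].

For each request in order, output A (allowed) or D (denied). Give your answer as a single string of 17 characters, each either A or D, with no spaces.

Simulating step by step:
  req#1 t=0ms: ALLOW
  req#2 t=0ms: ALLOW
  req#3 t=0ms: ALLOW
  req#4 t=2ms: ALLOW
  req#5 t=2ms: ALLOW
  req#6 t=2ms: ALLOW
  req#7 t=2ms: ALLOW
  req#8 t=2ms: ALLOW
  req#9 t=2ms: ALLOW
  req#10 t=3ms: ALLOW
  req#11 t=3ms: DENY
  req#12 t=4ms: ALLOW
  req#13 t=4ms: DENY
  req#14 t=4ms: DENY
  req#15 t=4ms: DENY
  req#16 t=4ms: DENY
  req#17 t=4ms: DENY

Answer: AAAAAAAAAADADDDDD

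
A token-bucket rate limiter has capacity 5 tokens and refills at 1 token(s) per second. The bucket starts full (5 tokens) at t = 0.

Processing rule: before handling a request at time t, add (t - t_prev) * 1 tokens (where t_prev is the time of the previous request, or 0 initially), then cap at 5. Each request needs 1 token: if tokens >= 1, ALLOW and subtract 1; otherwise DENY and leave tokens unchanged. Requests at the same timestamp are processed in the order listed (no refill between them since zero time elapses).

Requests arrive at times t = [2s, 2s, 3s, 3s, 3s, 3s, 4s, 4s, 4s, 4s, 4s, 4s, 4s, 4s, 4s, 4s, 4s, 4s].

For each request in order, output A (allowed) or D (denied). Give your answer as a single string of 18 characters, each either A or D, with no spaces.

Simulating step by step:
  req#1 t=2s: ALLOW
  req#2 t=2s: ALLOW
  req#3 t=3s: ALLOW
  req#4 t=3s: ALLOW
  req#5 t=3s: ALLOW
  req#6 t=3s: ALLOW
  req#7 t=4s: ALLOW
  req#8 t=4s: DENY
  req#9 t=4s: DENY
  req#10 t=4s: DENY
  req#11 t=4s: DENY
  req#12 t=4s: DENY
  req#13 t=4s: DENY
  req#14 t=4s: DENY
  req#15 t=4s: DENY
  req#16 t=4s: DENY
  req#17 t=4s: DENY
  req#18 t=4s: DENY

Answer: AAAAAAADDDDDDDDDDD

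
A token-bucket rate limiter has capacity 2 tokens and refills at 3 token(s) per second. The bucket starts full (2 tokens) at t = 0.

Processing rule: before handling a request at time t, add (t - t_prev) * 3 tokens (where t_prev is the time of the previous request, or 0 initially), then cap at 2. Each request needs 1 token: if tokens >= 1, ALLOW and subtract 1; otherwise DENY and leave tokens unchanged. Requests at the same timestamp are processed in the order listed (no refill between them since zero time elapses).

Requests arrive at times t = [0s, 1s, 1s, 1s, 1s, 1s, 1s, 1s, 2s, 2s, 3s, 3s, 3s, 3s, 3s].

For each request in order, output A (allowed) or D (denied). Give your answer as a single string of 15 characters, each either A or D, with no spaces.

Simulating step by step:
  req#1 t=0s: ALLOW
  req#2 t=1s: ALLOW
  req#3 t=1s: ALLOW
  req#4 t=1s: DENY
  req#5 t=1s: DENY
  req#6 t=1s: DENY
  req#7 t=1s: DENY
  req#8 t=1s: DENY
  req#9 t=2s: ALLOW
  req#10 t=2s: ALLOW
  req#11 t=3s: ALLOW
  req#12 t=3s: ALLOW
  req#13 t=3s: DENY
  req#14 t=3s: DENY
  req#15 t=3s: DENY

Answer: AAADDDDDAAAADDD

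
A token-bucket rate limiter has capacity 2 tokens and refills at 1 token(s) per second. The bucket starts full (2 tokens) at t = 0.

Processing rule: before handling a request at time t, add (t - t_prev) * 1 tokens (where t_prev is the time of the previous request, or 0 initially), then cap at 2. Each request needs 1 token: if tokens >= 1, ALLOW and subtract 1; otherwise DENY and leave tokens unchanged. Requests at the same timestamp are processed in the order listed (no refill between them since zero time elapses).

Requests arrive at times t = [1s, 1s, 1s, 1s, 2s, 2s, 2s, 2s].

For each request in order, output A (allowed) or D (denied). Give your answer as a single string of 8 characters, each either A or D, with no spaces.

Simulating step by step:
  req#1 t=1s: ALLOW
  req#2 t=1s: ALLOW
  req#3 t=1s: DENY
  req#4 t=1s: DENY
  req#5 t=2s: ALLOW
  req#6 t=2s: DENY
  req#7 t=2s: DENY
  req#8 t=2s: DENY

Answer: AADDADDD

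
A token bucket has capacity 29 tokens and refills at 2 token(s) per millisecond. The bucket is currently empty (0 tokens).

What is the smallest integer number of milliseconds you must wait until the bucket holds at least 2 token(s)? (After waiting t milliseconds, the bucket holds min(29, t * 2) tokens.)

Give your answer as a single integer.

Answer: 1

Derivation:
Need t * 2 >= 2, so t >= 2/2.
Smallest integer t = ceil(2/2) = 1.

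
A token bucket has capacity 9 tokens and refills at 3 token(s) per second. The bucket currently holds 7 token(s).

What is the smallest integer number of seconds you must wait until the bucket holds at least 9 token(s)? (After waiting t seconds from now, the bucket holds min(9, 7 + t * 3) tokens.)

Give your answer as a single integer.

Answer: 1

Derivation:
Need 7 + t * 3 >= 9, so t >= 2/3.
Smallest integer t = ceil(2/3) = 1.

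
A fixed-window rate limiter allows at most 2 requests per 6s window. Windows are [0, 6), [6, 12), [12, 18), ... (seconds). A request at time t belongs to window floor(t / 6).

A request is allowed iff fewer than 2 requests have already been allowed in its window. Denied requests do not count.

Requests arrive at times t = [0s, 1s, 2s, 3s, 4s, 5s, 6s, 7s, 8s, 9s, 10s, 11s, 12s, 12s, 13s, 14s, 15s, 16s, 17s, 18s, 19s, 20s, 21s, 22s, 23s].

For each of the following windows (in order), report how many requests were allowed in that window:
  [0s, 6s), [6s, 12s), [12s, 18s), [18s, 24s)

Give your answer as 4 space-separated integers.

Answer: 2 2 2 2

Derivation:
Processing requests:
  req#1 t=0s (window 0): ALLOW
  req#2 t=1s (window 0): ALLOW
  req#3 t=2s (window 0): DENY
  req#4 t=3s (window 0): DENY
  req#5 t=4s (window 0): DENY
  req#6 t=5s (window 0): DENY
  req#7 t=6s (window 1): ALLOW
  req#8 t=7s (window 1): ALLOW
  req#9 t=8s (window 1): DENY
  req#10 t=9s (window 1): DENY
  req#11 t=10s (window 1): DENY
  req#12 t=11s (window 1): DENY
  req#13 t=12s (window 2): ALLOW
  req#14 t=12s (window 2): ALLOW
  req#15 t=13s (window 2): DENY
  req#16 t=14s (window 2): DENY
  req#17 t=15s (window 2): DENY
  req#18 t=16s (window 2): DENY
  req#19 t=17s (window 2): DENY
  req#20 t=18s (window 3): ALLOW
  req#21 t=19s (window 3): ALLOW
  req#22 t=20s (window 3): DENY
  req#23 t=21s (window 3): DENY
  req#24 t=22s (window 3): DENY
  req#25 t=23s (window 3): DENY

Allowed counts by window: 2 2 2 2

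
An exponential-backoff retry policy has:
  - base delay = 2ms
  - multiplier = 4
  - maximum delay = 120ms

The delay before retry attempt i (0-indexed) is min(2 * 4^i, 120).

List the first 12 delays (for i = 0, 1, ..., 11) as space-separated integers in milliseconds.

Computing each delay:
  i=0: min(2*4^0, 120) = 2
  i=1: min(2*4^1, 120) = 8
  i=2: min(2*4^2, 120) = 32
  i=3: min(2*4^3, 120) = 120
  i=4: min(2*4^4, 120) = 120
  i=5: min(2*4^5, 120) = 120
  i=6: min(2*4^6, 120) = 120
  i=7: min(2*4^7, 120) = 120
  i=8: min(2*4^8, 120) = 120
  i=9: min(2*4^9, 120) = 120
  i=10: min(2*4^10, 120) = 120
  i=11: min(2*4^11, 120) = 120

Answer: 2 8 32 120 120 120 120 120 120 120 120 120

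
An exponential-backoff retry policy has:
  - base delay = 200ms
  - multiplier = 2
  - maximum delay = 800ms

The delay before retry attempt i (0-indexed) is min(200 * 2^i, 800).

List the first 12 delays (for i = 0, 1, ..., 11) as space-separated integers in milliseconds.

Computing each delay:
  i=0: min(200*2^0, 800) = 200
  i=1: min(200*2^1, 800) = 400
  i=2: min(200*2^2, 800) = 800
  i=3: min(200*2^3, 800) = 800
  i=4: min(200*2^4, 800) = 800
  i=5: min(200*2^5, 800) = 800
  i=6: min(200*2^6, 800) = 800
  i=7: min(200*2^7, 800) = 800
  i=8: min(200*2^8, 800) = 800
  i=9: min(200*2^9, 800) = 800
  i=10: min(200*2^10, 800) = 800
  i=11: min(200*2^11, 800) = 800

Answer: 200 400 800 800 800 800 800 800 800 800 800 800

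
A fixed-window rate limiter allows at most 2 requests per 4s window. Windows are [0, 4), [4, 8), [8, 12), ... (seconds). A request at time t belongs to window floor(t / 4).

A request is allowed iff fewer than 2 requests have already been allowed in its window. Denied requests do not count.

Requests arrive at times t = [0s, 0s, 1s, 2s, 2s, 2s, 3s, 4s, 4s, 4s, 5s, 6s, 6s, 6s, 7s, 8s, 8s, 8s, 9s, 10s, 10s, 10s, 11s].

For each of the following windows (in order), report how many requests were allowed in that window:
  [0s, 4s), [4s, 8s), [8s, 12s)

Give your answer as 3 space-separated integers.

Processing requests:
  req#1 t=0s (window 0): ALLOW
  req#2 t=0s (window 0): ALLOW
  req#3 t=1s (window 0): DENY
  req#4 t=2s (window 0): DENY
  req#5 t=2s (window 0): DENY
  req#6 t=2s (window 0): DENY
  req#7 t=3s (window 0): DENY
  req#8 t=4s (window 1): ALLOW
  req#9 t=4s (window 1): ALLOW
  req#10 t=4s (window 1): DENY
  req#11 t=5s (window 1): DENY
  req#12 t=6s (window 1): DENY
  req#13 t=6s (window 1): DENY
  req#14 t=6s (window 1): DENY
  req#15 t=7s (window 1): DENY
  req#16 t=8s (window 2): ALLOW
  req#17 t=8s (window 2): ALLOW
  req#18 t=8s (window 2): DENY
  req#19 t=9s (window 2): DENY
  req#20 t=10s (window 2): DENY
  req#21 t=10s (window 2): DENY
  req#22 t=10s (window 2): DENY
  req#23 t=11s (window 2): DENY

Allowed counts by window: 2 2 2

Answer: 2 2 2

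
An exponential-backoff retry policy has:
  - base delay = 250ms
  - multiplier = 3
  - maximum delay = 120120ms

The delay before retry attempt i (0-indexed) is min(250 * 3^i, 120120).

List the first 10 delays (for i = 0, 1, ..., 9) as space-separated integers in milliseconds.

Computing each delay:
  i=0: min(250*3^0, 120120) = 250
  i=1: min(250*3^1, 120120) = 750
  i=2: min(250*3^2, 120120) = 2250
  i=3: min(250*3^3, 120120) = 6750
  i=4: min(250*3^4, 120120) = 20250
  i=5: min(250*3^5, 120120) = 60750
  i=6: min(250*3^6, 120120) = 120120
  i=7: min(250*3^7, 120120) = 120120
  i=8: min(250*3^8, 120120) = 120120
  i=9: min(250*3^9, 120120) = 120120

Answer: 250 750 2250 6750 20250 60750 120120 120120 120120 120120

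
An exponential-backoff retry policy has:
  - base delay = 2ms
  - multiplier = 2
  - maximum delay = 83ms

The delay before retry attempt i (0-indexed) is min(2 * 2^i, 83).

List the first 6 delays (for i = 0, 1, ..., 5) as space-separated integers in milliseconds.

Answer: 2 4 8 16 32 64

Derivation:
Computing each delay:
  i=0: min(2*2^0, 83) = 2
  i=1: min(2*2^1, 83) = 4
  i=2: min(2*2^2, 83) = 8
  i=3: min(2*2^3, 83) = 16
  i=4: min(2*2^4, 83) = 32
  i=5: min(2*2^5, 83) = 64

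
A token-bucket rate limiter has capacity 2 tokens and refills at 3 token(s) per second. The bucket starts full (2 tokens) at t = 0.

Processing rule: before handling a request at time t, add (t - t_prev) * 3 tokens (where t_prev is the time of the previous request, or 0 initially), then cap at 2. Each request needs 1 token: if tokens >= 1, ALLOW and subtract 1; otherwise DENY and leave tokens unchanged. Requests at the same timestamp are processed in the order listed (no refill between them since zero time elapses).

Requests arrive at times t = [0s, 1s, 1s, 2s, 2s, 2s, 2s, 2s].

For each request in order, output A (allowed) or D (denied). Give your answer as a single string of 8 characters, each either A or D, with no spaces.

Simulating step by step:
  req#1 t=0s: ALLOW
  req#2 t=1s: ALLOW
  req#3 t=1s: ALLOW
  req#4 t=2s: ALLOW
  req#5 t=2s: ALLOW
  req#6 t=2s: DENY
  req#7 t=2s: DENY
  req#8 t=2s: DENY

Answer: AAAAADDD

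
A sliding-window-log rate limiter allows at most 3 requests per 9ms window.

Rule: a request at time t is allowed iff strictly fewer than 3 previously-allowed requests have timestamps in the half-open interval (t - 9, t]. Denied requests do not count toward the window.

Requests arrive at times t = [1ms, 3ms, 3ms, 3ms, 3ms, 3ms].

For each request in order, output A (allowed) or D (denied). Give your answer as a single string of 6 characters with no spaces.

Tracking allowed requests in the window:
  req#1 t=1ms: ALLOW
  req#2 t=3ms: ALLOW
  req#3 t=3ms: ALLOW
  req#4 t=3ms: DENY
  req#5 t=3ms: DENY
  req#6 t=3ms: DENY

Answer: AAADDD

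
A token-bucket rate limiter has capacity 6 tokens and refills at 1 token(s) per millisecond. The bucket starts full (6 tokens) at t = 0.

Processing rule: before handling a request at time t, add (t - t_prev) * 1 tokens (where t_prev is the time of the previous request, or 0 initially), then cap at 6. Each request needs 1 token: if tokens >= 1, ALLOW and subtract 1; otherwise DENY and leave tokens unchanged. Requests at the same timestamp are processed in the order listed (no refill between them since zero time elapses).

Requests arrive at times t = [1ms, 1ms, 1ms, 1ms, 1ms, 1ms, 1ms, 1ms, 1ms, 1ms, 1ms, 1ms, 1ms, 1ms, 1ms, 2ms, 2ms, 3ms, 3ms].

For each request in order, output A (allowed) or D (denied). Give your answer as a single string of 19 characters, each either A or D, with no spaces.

Answer: AAAAAADDDDDDDDDADAD

Derivation:
Simulating step by step:
  req#1 t=1ms: ALLOW
  req#2 t=1ms: ALLOW
  req#3 t=1ms: ALLOW
  req#4 t=1ms: ALLOW
  req#5 t=1ms: ALLOW
  req#6 t=1ms: ALLOW
  req#7 t=1ms: DENY
  req#8 t=1ms: DENY
  req#9 t=1ms: DENY
  req#10 t=1ms: DENY
  req#11 t=1ms: DENY
  req#12 t=1ms: DENY
  req#13 t=1ms: DENY
  req#14 t=1ms: DENY
  req#15 t=1ms: DENY
  req#16 t=2ms: ALLOW
  req#17 t=2ms: DENY
  req#18 t=3ms: ALLOW
  req#19 t=3ms: DENY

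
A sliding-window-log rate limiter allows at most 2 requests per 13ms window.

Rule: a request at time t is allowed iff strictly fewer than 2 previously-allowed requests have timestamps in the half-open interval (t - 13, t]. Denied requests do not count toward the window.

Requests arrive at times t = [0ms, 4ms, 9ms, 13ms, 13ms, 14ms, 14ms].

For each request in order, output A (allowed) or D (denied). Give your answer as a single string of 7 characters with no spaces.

Tracking allowed requests in the window:
  req#1 t=0ms: ALLOW
  req#2 t=4ms: ALLOW
  req#3 t=9ms: DENY
  req#4 t=13ms: ALLOW
  req#5 t=13ms: DENY
  req#6 t=14ms: DENY
  req#7 t=14ms: DENY

Answer: AADADDD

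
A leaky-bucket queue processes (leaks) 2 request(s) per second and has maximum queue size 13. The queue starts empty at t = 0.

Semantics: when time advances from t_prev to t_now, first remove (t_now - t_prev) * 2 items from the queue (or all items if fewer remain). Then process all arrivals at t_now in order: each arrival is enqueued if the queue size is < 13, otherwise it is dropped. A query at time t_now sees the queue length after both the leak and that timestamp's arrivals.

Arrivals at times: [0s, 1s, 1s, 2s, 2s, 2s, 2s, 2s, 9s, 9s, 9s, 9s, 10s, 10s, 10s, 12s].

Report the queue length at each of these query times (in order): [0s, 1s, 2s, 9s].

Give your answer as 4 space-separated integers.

Queue lengths at query times:
  query t=0s: backlog = 1
  query t=1s: backlog = 2
  query t=2s: backlog = 5
  query t=9s: backlog = 4

Answer: 1 2 5 4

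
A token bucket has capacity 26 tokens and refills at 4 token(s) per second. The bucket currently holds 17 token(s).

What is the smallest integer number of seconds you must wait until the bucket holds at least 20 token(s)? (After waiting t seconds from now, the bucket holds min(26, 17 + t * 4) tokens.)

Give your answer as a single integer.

Need 17 + t * 4 >= 20, so t >= 3/4.
Smallest integer t = ceil(3/4) = 1.

Answer: 1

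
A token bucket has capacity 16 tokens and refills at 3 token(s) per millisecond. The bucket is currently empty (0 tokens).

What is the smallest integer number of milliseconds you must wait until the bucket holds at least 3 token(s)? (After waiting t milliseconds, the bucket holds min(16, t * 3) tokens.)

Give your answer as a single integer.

Answer: 1

Derivation:
Need t * 3 >= 3, so t >= 3/3.
Smallest integer t = ceil(3/3) = 1.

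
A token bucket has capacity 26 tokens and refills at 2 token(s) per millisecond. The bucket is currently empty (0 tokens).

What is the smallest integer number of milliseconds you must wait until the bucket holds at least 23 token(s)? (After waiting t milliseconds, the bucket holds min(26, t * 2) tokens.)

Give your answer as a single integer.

Need t * 2 >= 23, so t >= 23/2.
Smallest integer t = ceil(23/2) = 12.

Answer: 12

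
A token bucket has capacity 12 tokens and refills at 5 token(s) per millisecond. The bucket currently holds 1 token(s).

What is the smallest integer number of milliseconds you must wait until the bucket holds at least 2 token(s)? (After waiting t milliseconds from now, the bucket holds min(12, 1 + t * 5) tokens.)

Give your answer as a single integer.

Need 1 + t * 5 >= 2, so t >= 1/5.
Smallest integer t = ceil(1/5) = 1.

Answer: 1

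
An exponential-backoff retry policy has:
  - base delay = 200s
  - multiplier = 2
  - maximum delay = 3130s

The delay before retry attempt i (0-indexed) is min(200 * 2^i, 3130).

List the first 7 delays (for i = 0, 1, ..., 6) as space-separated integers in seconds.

Computing each delay:
  i=0: min(200*2^0, 3130) = 200
  i=1: min(200*2^1, 3130) = 400
  i=2: min(200*2^2, 3130) = 800
  i=3: min(200*2^3, 3130) = 1600
  i=4: min(200*2^4, 3130) = 3130
  i=5: min(200*2^5, 3130) = 3130
  i=6: min(200*2^6, 3130) = 3130

Answer: 200 400 800 1600 3130 3130 3130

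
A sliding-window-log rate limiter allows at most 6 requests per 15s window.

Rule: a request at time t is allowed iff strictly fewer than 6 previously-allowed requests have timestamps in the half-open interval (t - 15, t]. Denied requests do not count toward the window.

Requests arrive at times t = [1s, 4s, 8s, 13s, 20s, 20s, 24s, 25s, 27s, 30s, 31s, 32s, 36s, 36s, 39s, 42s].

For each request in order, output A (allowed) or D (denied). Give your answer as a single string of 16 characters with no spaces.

Answer: AAAAAAAAAADDAAAA

Derivation:
Tracking allowed requests in the window:
  req#1 t=1s: ALLOW
  req#2 t=4s: ALLOW
  req#3 t=8s: ALLOW
  req#4 t=13s: ALLOW
  req#5 t=20s: ALLOW
  req#6 t=20s: ALLOW
  req#7 t=24s: ALLOW
  req#8 t=25s: ALLOW
  req#9 t=27s: ALLOW
  req#10 t=30s: ALLOW
  req#11 t=31s: DENY
  req#12 t=32s: DENY
  req#13 t=36s: ALLOW
  req#14 t=36s: ALLOW
  req#15 t=39s: ALLOW
  req#16 t=42s: ALLOW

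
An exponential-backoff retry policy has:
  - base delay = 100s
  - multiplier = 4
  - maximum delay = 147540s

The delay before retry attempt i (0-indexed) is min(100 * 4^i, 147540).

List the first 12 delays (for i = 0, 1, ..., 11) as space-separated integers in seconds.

Answer: 100 400 1600 6400 25600 102400 147540 147540 147540 147540 147540 147540

Derivation:
Computing each delay:
  i=0: min(100*4^0, 147540) = 100
  i=1: min(100*4^1, 147540) = 400
  i=2: min(100*4^2, 147540) = 1600
  i=3: min(100*4^3, 147540) = 6400
  i=4: min(100*4^4, 147540) = 25600
  i=5: min(100*4^5, 147540) = 102400
  i=6: min(100*4^6, 147540) = 147540
  i=7: min(100*4^7, 147540) = 147540
  i=8: min(100*4^8, 147540) = 147540
  i=9: min(100*4^9, 147540) = 147540
  i=10: min(100*4^10, 147540) = 147540
  i=11: min(100*4^11, 147540) = 147540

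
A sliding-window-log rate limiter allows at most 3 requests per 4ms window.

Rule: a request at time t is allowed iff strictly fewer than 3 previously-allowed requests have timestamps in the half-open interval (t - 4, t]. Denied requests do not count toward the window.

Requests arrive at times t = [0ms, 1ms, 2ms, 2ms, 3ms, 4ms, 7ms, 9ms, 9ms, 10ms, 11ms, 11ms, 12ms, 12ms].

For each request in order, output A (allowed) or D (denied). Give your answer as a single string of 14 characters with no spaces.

Tracking allowed requests in the window:
  req#1 t=0ms: ALLOW
  req#2 t=1ms: ALLOW
  req#3 t=2ms: ALLOW
  req#4 t=2ms: DENY
  req#5 t=3ms: DENY
  req#6 t=4ms: ALLOW
  req#7 t=7ms: ALLOW
  req#8 t=9ms: ALLOW
  req#9 t=9ms: ALLOW
  req#10 t=10ms: DENY
  req#11 t=11ms: ALLOW
  req#12 t=11ms: DENY
  req#13 t=12ms: DENY
  req#14 t=12ms: DENY

Answer: AAADDAAAADADDD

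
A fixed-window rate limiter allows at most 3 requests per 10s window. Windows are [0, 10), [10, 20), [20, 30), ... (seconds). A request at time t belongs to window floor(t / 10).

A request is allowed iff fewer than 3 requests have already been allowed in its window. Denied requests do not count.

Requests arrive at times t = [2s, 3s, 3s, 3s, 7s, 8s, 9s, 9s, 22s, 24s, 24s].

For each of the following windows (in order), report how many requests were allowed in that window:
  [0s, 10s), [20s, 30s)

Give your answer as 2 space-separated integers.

Processing requests:
  req#1 t=2s (window 0): ALLOW
  req#2 t=3s (window 0): ALLOW
  req#3 t=3s (window 0): ALLOW
  req#4 t=3s (window 0): DENY
  req#5 t=7s (window 0): DENY
  req#6 t=8s (window 0): DENY
  req#7 t=9s (window 0): DENY
  req#8 t=9s (window 0): DENY
  req#9 t=22s (window 2): ALLOW
  req#10 t=24s (window 2): ALLOW
  req#11 t=24s (window 2): ALLOW

Allowed counts by window: 3 3

Answer: 3 3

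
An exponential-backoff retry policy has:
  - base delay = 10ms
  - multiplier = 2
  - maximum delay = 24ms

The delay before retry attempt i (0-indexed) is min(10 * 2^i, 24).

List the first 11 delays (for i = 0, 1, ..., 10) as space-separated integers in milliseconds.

Computing each delay:
  i=0: min(10*2^0, 24) = 10
  i=1: min(10*2^1, 24) = 20
  i=2: min(10*2^2, 24) = 24
  i=3: min(10*2^3, 24) = 24
  i=4: min(10*2^4, 24) = 24
  i=5: min(10*2^5, 24) = 24
  i=6: min(10*2^6, 24) = 24
  i=7: min(10*2^7, 24) = 24
  i=8: min(10*2^8, 24) = 24
  i=9: min(10*2^9, 24) = 24
  i=10: min(10*2^10, 24) = 24

Answer: 10 20 24 24 24 24 24 24 24 24 24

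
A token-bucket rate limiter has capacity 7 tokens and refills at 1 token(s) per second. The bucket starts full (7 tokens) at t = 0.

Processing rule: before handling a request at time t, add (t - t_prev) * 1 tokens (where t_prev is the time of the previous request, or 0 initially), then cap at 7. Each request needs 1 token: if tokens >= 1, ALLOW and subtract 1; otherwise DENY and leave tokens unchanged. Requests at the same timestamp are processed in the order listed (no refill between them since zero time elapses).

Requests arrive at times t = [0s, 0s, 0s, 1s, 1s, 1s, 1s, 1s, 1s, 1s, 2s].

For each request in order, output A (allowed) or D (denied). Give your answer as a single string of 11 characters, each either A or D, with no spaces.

Answer: AAAAAAAADDA

Derivation:
Simulating step by step:
  req#1 t=0s: ALLOW
  req#2 t=0s: ALLOW
  req#3 t=0s: ALLOW
  req#4 t=1s: ALLOW
  req#5 t=1s: ALLOW
  req#6 t=1s: ALLOW
  req#7 t=1s: ALLOW
  req#8 t=1s: ALLOW
  req#9 t=1s: DENY
  req#10 t=1s: DENY
  req#11 t=2s: ALLOW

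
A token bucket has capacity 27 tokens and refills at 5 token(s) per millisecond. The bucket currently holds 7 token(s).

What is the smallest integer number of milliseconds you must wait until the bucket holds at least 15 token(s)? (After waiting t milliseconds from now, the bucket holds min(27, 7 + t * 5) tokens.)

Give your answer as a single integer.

Answer: 2

Derivation:
Need 7 + t * 5 >= 15, so t >= 8/5.
Smallest integer t = ceil(8/5) = 2.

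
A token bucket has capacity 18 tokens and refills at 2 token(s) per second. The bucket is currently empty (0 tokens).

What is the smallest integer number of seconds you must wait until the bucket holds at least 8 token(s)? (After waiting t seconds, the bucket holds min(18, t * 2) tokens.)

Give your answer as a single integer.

Need t * 2 >= 8, so t >= 8/2.
Smallest integer t = ceil(8/2) = 4.

Answer: 4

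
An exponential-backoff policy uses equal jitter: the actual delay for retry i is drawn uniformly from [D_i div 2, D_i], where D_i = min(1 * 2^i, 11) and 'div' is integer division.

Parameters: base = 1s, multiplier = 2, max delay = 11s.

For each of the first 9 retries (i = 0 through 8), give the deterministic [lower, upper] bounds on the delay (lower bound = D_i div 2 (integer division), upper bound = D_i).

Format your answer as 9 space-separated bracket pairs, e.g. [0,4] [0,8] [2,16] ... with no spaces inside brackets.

Computing bounds per retry:
  i=0: D_i=min(1*2^0,11)=1, bounds=[0,1]
  i=1: D_i=min(1*2^1,11)=2, bounds=[1,2]
  i=2: D_i=min(1*2^2,11)=4, bounds=[2,4]
  i=3: D_i=min(1*2^3,11)=8, bounds=[4,8]
  i=4: D_i=min(1*2^4,11)=11, bounds=[5,11]
  i=5: D_i=min(1*2^5,11)=11, bounds=[5,11]
  i=6: D_i=min(1*2^6,11)=11, bounds=[5,11]
  i=7: D_i=min(1*2^7,11)=11, bounds=[5,11]
  i=8: D_i=min(1*2^8,11)=11, bounds=[5,11]

Answer: [0,1] [1,2] [2,4] [4,8] [5,11] [5,11] [5,11] [5,11] [5,11]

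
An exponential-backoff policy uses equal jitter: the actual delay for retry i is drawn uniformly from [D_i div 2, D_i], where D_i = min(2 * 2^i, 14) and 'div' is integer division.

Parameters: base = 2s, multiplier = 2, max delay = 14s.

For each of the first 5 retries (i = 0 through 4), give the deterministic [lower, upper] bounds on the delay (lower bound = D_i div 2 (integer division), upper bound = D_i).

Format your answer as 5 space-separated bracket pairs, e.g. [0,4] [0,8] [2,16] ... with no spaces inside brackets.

Answer: [1,2] [2,4] [4,8] [7,14] [7,14]

Derivation:
Computing bounds per retry:
  i=0: D_i=min(2*2^0,14)=2, bounds=[1,2]
  i=1: D_i=min(2*2^1,14)=4, bounds=[2,4]
  i=2: D_i=min(2*2^2,14)=8, bounds=[4,8]
  i=3: D_i=min(2*2^3,14)=14, bounds=[7,14]
  i=4: D_i=min(2*2^4,14)=14, bounds=[7,14]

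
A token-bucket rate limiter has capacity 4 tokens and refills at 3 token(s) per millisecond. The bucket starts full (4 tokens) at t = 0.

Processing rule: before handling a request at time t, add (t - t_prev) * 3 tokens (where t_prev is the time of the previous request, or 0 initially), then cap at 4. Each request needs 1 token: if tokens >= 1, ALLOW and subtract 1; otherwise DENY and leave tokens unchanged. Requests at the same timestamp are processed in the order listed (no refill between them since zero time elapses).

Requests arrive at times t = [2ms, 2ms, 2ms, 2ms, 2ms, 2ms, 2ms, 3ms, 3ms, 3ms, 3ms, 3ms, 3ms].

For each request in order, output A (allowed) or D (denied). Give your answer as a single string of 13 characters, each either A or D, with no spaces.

Answer: AAAADDDAAADDD

Derivation:
Simulating step by step:
  req#1 t=2ms: ALLOW
  req#2 t=2ms: ALLOW
  req#3 t=2ms: ALLOW
  req#4 t=2ms: ALLOW
  req#5 t=2ms: DENY
  req#6 t=2ms: DENY
  req#7 t=2ms: DENY
  req#8 t=3ms: ALLOW
  req#9 t=3ms: ALLOW
  req#10 t=3ms: ALLOW
  req#11 t=3ms: DENY
  req#12 t=3ms: DENY
  req#13 t=3ms: DENY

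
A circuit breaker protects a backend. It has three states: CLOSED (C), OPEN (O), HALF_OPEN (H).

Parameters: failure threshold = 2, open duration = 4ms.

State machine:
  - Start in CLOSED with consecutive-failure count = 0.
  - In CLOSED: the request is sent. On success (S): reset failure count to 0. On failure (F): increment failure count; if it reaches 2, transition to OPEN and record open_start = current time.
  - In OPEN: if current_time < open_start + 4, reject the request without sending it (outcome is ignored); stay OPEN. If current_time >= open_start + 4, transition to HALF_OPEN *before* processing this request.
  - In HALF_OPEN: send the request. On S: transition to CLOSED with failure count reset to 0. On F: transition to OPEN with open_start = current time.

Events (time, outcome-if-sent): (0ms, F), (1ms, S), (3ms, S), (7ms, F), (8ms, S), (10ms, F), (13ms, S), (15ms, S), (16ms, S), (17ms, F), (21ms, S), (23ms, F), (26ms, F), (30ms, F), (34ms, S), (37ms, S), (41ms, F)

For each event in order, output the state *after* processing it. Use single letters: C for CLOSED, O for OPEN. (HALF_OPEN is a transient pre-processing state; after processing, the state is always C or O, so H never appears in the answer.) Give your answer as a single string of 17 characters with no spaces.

State after each event:
  event#1 t=0ms outcome=F: state=CLOSED
  event#2 t=1ms outcome=S: state=CLOSED
  event#3 t=3ms outcome=S: state=CLOSED
  event#4 t=7ms outcome=F: state=CLOSED
  event#5 t=8ms outcome=S: state=CLOSED
  event#6 t=10ms outcome=F: state=CLOSED
  event#7 t=13ms outcome=S: state=CLOSED
  event#8 t=15ms outcome=S: state=CLOSED
  event#9 t=16ms outcome=S: state=CLOSED
  event#10 t=17ms outcome=F: state=CLOSED
  event#11 t=21ms outcome=S: state=CLOSED
  event#12 t=23ms outcome=F: state=CLOSED
  event#13 t=26ms outcome=F: state=OPEN
  event#14 t=30ms outcome=F: state=OPEN
  event#15 t=34ms outcome=S: state=CLOSED
  event#16 t=37ms outcome=S: state=CLOSED
  event#17 t=41ms outcome=F: state=CLOSED

Answer: CCCCCCCCCCCCOOCCC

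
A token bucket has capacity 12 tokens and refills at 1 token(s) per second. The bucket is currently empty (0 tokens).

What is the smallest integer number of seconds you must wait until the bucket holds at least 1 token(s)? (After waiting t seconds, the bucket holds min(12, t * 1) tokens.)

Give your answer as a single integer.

Need t * 1 >= 1, so t >= 1/1.
Smallest integer t = ceil(1/1) = 1.

Answer: 1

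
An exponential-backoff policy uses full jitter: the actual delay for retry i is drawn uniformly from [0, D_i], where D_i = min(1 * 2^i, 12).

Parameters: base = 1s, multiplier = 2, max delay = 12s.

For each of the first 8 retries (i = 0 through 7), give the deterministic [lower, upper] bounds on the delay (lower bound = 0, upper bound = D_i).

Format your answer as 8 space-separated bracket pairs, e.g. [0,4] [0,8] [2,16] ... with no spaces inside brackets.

Answer: [0,1] [0,2] [0,4] [0,8] [0,12] [0,12] [0,12] [0,12]

Derivation:
Computing bounds per retry:
  i=0: D_i=min(1*2^0,12)=1, bounds=[0,1]
  i=1: D_i=min(1*2^1,12)=2, bounds=[0,2]
  i=2: D_i=min(1*2^2,12)=4, bounds=[0,4]
  i=3: D_i=min(1*2^3,12)=8, bounds=[0,8]
  i=4: D_i=min(1*2^4,12)=12, bounds=[0,12]
  i=5: D_i=min(1*2^5,12)=12, bounds=[0,12]
  i=6: D_i=min(1*2^6,12)=12, bounds=[0,12]
  i=7: D_i=min(1*2^7,12)=12, bounds=[0,12]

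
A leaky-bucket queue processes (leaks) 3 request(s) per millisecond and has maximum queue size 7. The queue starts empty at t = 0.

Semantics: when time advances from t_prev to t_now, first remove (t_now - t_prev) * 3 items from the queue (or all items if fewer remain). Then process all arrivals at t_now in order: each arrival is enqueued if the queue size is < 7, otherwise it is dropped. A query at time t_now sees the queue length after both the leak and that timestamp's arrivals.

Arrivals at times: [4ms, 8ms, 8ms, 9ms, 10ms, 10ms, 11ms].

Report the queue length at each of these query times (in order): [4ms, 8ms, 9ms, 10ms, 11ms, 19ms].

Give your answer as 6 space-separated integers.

Queue lengths at query times:
  query t=4ms: backlog = 1
  query t=8ms: backlog = 2
  query t=9ms: backlog = 1
  query t=10ms: backlog = 2
  query t=11ms: backlog = 1
  query t=19ms: backlog = 0

Answer: 1 2 1 2 1 0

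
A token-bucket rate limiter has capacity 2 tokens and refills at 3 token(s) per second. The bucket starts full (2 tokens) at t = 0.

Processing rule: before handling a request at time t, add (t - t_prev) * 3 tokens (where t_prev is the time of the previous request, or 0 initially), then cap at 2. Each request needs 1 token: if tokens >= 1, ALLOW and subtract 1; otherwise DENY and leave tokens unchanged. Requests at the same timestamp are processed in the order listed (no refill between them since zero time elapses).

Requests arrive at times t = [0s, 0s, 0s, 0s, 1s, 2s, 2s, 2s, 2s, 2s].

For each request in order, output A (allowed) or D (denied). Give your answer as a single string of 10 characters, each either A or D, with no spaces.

Answer: AADDAAADDD

Derivation:
Simulating step by step:
  req#1 t=0s: ALLOW
  req#2 t=0s: ALLOW
  req#3 t=0s: DENY
  req#4 t=0s: DENY
  req#5 t=1s: ALLOW
  req#6 t=2s: ALLOW
  req#7 t=2s: ALLOW
  req#8 t=2s: DENY
  req#9 t=2s: DENY
  req#10 t=2s: DENY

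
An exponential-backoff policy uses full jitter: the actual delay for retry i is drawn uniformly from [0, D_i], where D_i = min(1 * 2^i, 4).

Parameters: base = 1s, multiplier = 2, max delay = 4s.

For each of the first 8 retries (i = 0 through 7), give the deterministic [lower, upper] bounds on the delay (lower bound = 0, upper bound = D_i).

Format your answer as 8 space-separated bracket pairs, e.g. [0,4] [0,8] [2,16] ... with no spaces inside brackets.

Computing bounds per retry:
  i=0: D_i=min(1*2^0,4)=1, bounds=[0,1]
  i=1: D_i=min(1*2^1,4)=2, bounds=[0,2]
  i=2: D_i=min(1*2^2,4)=4, bounds=[0,4]
  i=3: D_i=min(1*2^3,4)=4, bounds=[0,4]
  i=4: D_i=min(1*2^4,4)=4, bounds=[0,4]
  i=5: D_i=min(1*2^5,4)=4, bounds=[0,4]
  i=6: D_i=min(1*2^6,4)=4, bounds=[0,4]
  i=7: D_i=min(1*2^7,4)=4, bounds=[0,4]

Answer: [0,1] [0,2] [0,4] [0,4] [0,4] [0,4] [0,4] [0,4]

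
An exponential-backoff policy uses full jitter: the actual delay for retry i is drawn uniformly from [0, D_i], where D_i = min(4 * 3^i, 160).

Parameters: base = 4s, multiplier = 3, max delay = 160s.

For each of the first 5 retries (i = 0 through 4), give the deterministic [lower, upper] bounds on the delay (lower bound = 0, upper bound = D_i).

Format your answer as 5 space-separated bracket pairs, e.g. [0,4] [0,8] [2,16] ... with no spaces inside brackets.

Answer: [0,4] [0,12] [0,36] [0,108] [0,160]

Derivation:
Computing bounds per retry:
  i=0: D_i=min(4*3^0,160)=4, bounds=[0,4]
  i=1: D_i=min(4*3^1,160)=12, bounds=[0,12]
  i=2: D_i=min(4*3^2,160)=36, bounds=[0,36]
  i=3: D_i=min(4*3^3,160)=108, bounds=[0,108]
  i=4: D_i=min(4*3^4,160)=160, bounds=[0,160]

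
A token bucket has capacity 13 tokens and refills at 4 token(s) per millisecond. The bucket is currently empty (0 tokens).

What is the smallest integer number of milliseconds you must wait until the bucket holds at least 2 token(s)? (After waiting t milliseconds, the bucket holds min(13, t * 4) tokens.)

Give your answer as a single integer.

Answer: 1

Derivation:
Need t * 4 >= 2, so t >= 2/4.
Smallest integer t = ceil(2/4) = 1.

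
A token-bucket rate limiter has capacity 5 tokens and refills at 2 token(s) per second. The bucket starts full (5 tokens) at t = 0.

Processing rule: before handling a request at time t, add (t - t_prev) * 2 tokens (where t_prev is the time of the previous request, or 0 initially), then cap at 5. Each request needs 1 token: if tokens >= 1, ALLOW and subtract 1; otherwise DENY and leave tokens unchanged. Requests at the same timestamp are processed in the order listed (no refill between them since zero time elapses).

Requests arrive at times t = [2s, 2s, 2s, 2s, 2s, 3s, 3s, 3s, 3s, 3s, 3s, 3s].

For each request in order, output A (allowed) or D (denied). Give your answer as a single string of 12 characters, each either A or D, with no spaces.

Answer: AAAAAAADDDDD

Derivation:
Simulating step by step:
  req#1 t=2s: ALLOW
  req#2 t=2s: ALLOW
  req#3 t=2s: ALLOW
  req#4 t=2s: ALLOW
  req#5 t=2s: ALLOW
  req#6 t=3s: ALLOW
  req#7 t=3s: ALLOW
  req#8 t=3s: DENY
  req#9 t=3s: DENY
  req#10 t=3s: DENY
  req#11 t=3s: DENY
  req#12 t=3s: DENY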